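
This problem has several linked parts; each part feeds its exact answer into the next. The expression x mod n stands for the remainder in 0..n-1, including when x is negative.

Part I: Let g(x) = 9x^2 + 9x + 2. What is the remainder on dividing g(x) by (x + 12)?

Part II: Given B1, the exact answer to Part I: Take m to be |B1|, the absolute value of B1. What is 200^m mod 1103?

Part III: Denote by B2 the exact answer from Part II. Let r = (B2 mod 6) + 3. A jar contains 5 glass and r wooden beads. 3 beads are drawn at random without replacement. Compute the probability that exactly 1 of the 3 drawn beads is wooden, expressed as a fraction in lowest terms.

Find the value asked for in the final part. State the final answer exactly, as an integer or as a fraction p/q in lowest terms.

Part I: remainder = value at the root: 9*(-12)^2 + 9*(-12)^1 + 2 = (1296) + (-108) + (2) = 1190; answer 1190
Part II: B1 = 1190; m = 1190; squarings mod 1103: 200^1=200, 200^2=292, 200^4=333, 200^8=589, 200^16=579, 200^32=1032, 200^64=629, 200^128=767, 200^256=390, 200^512=989, 200^1024=863; 200^1190 = 200^2 * 200^4 * 200^32 * 200^128 * 200^1024 = 368 (mod 1103); answer 368
Part III: B2 = 368; r = 5; total draws C(10,3) = 120; favorable C(5,1)*C(5,2) = 50; P = 5/12; answer 5/12

5/12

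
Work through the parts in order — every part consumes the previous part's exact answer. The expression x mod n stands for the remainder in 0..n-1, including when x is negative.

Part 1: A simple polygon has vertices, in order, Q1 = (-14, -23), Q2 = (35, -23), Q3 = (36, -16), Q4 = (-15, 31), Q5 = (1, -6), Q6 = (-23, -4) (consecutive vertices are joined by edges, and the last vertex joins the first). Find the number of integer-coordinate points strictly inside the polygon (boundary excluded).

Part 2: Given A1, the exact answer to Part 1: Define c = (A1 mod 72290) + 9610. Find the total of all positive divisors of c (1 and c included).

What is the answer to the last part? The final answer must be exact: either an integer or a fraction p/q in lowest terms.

Part 1: cross terms: (-14*-23 - 35*-23)=1127, (35*-16 - 36*-23)=268, (36*31 - -15*-16)=876, (-15*-6 - 1*31)=59, (1*-4 - -23*-6)=-142, (-23*-23 - -14*-4)=473; twice the area = |2661| = 2661; area = 2661/2; boundary points = 49 + 1 + 1 + 1 + 2 + 1 = 55; strictly interior points = area - boundary/2 + 1 = 1304; answer 1304
Part 2: A1 = 1304; c = 10914; 10914 = 2 * 3 * 17 * 107; sigma = (1 + 2) * (1 + 3) * (1 + 17) * (1 + 107) = 3 * 4 * 18 * 108 = 23328; answer 23328

23328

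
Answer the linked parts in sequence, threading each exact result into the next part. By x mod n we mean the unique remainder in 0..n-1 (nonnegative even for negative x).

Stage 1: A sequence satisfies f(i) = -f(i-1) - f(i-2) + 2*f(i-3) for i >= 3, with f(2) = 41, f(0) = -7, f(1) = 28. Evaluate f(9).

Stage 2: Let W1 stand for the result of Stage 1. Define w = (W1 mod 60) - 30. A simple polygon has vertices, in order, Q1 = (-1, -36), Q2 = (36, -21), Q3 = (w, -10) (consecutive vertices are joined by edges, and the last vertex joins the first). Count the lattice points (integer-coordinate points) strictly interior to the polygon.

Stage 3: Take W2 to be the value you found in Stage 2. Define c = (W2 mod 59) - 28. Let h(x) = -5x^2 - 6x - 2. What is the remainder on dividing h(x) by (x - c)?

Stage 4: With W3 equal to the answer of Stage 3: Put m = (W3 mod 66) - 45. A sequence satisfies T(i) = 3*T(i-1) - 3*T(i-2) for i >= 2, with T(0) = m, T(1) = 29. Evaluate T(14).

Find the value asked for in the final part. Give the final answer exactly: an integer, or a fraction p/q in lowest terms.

Stage 1: f(3) = -1*(41) - 1*(28) + 2*(-7) = -83; iterating: f(3)=-83, f(4)=98, f(5)=67, f(6)=-331, f(7)=460, f(8)=5, f(9)=-1127; answer -1127
Stage 2: W1 = -1127; w = -17; cross terms: (-1*-21 - 36*-36)=1317, (36*-10 - -17*-21)=-717, (-17*-36 - -1*-10)=602; twice the area = |1202| = 1202; area = 601; boundary points = 1 + 1 + 2 = 4; strictly interior points = area - boundary/2 + 1 = 600; answer 600
Stage 3: W2 = 600; c = -18; remainder = value at the root: -5*(-18)^2 - 6*(-18)^1 - 2 = (-1620) + (108) + (-2) = -1514; answer -1514
Stage 4: W3 = -1514; m = -41; T(2) = 3*(29) - 3*(-41) = 210; iterating: T(2)=210, T(3)=543, T(4)=999, T(5)=1368, T(6)=1107, T(7)=-783, T(8)=-5670, T(9)=-14661, T(10)=-26973, T(11)=-36936, T(12)=-29889, T(13)=21141, T(14)=153090; answer 153090

153090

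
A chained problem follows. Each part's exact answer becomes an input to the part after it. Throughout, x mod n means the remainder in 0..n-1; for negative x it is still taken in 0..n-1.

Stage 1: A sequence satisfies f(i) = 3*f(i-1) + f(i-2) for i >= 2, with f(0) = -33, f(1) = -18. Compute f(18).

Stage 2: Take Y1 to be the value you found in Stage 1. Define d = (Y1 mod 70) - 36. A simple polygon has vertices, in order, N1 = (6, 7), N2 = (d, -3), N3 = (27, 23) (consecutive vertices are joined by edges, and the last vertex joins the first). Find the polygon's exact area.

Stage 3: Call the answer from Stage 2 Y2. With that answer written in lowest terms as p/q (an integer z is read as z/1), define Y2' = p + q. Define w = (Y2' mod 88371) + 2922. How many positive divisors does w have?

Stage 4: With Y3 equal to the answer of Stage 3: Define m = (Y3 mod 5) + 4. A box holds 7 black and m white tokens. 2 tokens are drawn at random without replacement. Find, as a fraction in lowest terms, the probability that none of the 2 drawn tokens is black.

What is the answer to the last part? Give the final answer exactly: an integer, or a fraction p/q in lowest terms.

5/26

Stage 1: f(2) = 3*(-18) + 1*(-33) = -87; iterating: f(2)=-87, f(3)=-279, f(4)=-924, f(5)=-3051, f(6)=-10077, f(7)=-33282, f(8)=-109923, f(9)=-363051, f(10)=-1199076, f(11)=-3960279, f(12)=-13079913, f(13)=-43200018, f(14)=-142679967, f(15)=-471239919, f(16)=-1556399724, f(17)=-5140439091, f(18)=-16977716997; answer -16977716997
Stage 2: Y1 = -16977716997; d = 17; cross terms: (6*-3 - 17*7)=-137, (17*23 - 27*-3)=472, (27*7 - 6*23)=51; twice the area = |386| = 386; area = 193; answer 193
Stage 3: Y2 = 193; threaded value p + q = 194; w = 3116; 3116 = 2^2 * 19 * 41; number of divisors = (2+1) * (1+1) * (1+1) = 12; answer 12
Stage 4: Y3 = 12; m = 6; total draws C(13,2) = 78; favorable C(6,2) = 15; P = 5/26; answer 5/26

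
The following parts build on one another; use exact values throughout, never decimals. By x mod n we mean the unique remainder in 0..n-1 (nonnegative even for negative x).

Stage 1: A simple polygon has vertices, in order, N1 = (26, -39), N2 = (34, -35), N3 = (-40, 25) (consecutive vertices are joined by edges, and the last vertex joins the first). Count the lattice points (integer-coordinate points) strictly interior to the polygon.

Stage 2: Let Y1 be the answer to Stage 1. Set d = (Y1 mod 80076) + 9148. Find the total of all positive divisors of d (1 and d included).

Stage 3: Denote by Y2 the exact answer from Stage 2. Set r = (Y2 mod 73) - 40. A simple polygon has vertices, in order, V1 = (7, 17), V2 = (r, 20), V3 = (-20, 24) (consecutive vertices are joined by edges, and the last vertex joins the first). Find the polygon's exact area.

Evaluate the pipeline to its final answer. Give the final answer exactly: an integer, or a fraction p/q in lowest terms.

Stage 1: cross terms: (26*-35 - 34*-39)=416, (34*25 - -40*-35)=-550, (-40*-39 - 26*25)=910; twice the area = |776| = 776; area = 388; boundary points = 4 + 2 + 2 = 8; strictly interior points = area - boundary/2 + 1 = 385; answer 385
Stage 2: Y1 = 385; d = 9533; 9533 is prime, so its only divisors are 1 and 9533; sigma = 1 + 9533 = 9534; answer 9534
Stage 3: Y2 = 9534; r = 4; cross terms: (7*20 - 4*17)=72, (4*24 - -20*20)=496, (-20*17 - 7*24)=-508; twice the area = |60| = 60; area = 30; answer 30

30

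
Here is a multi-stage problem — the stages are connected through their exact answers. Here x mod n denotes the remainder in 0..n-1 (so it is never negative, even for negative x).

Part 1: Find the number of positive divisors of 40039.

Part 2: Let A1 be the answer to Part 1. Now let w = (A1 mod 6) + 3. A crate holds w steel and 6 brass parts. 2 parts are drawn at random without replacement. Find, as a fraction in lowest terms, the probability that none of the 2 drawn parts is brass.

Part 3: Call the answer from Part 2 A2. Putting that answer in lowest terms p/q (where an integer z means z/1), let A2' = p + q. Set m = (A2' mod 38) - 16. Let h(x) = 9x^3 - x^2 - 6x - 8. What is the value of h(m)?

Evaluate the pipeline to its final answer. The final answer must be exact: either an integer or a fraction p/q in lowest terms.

-242

Part 1: 40039 is prime, so its only divisors are 1 and 40039; count = 2; answer 2
Part 2: A1 = 2; w = 5; total draws C(11,2) = 55; favorable C(5,2) = 10; P = 2/11; answer 2/11
Part 3: A2 = 2/11; threaded value p + q = 13; m = -3; 9*(-3)^3 - 1*(-3)^2 - 6*(-3)^1 - 8 = (-243) + (-9) + (18) + (-8) = -242; answer -242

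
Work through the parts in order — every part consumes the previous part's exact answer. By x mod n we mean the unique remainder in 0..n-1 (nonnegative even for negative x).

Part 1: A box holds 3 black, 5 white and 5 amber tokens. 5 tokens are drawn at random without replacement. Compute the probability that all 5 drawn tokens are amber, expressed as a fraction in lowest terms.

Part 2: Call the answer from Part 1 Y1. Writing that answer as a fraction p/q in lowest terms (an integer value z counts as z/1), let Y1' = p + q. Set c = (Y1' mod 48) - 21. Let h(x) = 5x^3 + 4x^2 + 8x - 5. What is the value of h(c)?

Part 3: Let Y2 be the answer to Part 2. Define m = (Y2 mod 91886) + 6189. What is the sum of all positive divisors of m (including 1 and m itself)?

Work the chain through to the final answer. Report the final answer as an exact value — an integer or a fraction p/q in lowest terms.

Part 1: total draws C(13,5) = 1287; favorable C(5,5) = 1; P = 1/1287; answer 1/1287
Part 2: Y1 = 1/1287; threaded value p + q = 1288; c = 19; 5*(19)^3 + 4*(19)^2 + 8*(19)^1 - 5 = (34295) + (1444) + (152) + (-5) = 35886; answer 35886
Part 3: Y2 = 35886; m = 42075; 42075 = 3^2 * 5^2 * 11 * 17; sigma = (1 + 3 + 9) * (1 + 5 + 25) * (1 + 11) * (1 + 17) = 13 * 31 * 12 * 18 = 87048; answer 87048

87048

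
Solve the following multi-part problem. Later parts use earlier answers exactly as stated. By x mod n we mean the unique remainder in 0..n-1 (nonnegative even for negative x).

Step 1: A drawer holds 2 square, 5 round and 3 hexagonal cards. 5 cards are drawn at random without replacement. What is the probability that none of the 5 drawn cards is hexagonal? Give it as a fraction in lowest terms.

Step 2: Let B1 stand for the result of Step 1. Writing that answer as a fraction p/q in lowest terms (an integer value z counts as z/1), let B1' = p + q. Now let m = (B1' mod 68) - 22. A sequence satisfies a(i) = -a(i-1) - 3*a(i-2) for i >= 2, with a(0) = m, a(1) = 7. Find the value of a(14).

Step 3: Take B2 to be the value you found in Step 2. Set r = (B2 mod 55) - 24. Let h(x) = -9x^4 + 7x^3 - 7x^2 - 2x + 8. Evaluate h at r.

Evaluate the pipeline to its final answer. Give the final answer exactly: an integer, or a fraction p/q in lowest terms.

-64693

Step 1: total draws C(10,5) = 252; favorable C(7,5) = 21; P = 1/12; answer 1/12
Step 2: B1 = 1/12; threaded value p + q = 13; m = -9; a(2) = -1*(7) - 3*(-9) = 20; iterating: a(2)=20, a(3)=-41, a(4)=-19, a(5)=142, a(6)=-85, a(7)=-341, a(8)=596, a(9)=427, a(10)=-2215, a(11)=934, a(12)=5711, a(13)=-8513, a(14)=-8620; answer -8620
Step 3: B2 = -8620; r = -9; -9*(-9)^4 + 7*(-9)^3 - 7*(-9)^2 - 2*(-9)^1 + 8 = (-59049) + (-5103) + (-567) + (18) + (8) = -64693; answer -64693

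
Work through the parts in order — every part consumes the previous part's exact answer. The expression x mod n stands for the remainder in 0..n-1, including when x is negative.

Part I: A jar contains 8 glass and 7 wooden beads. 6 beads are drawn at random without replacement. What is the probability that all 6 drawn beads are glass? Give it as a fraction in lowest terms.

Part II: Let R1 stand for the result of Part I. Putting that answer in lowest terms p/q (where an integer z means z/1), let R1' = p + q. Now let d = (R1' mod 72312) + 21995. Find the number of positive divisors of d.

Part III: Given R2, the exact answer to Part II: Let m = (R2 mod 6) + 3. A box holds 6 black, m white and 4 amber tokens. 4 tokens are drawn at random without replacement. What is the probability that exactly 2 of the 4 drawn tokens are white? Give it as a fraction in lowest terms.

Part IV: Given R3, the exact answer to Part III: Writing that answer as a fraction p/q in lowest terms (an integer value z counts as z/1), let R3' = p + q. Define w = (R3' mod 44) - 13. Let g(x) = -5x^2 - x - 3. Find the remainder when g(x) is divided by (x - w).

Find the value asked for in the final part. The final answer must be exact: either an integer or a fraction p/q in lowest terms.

Part I: total draws C(15,6) = 5005; favorable C(8,6) = 28; P = 4/715; answer 4/715
Part II: R1 = 4/715; threaded value p + q = 719; d = 22714; 22714 = 2 * 41 * 277; number of divisors = (1+1) * (1+1) * (1+1) = 8; answer 8
Part III: R2 = 8; m = 5; total draws C(15,4) = 1365; favorable C(5,2)*C(10,2) = 450; P = 30/91; answer 30/91
Part IV: R3 = 30/91; threaded value p + q = 121; w = 20; remainder = value at the root: -5*(20)^2 - 1*(20)^1 - 3 = (-2000) + (-20) + (-3) = -2023; answer -2023

-2023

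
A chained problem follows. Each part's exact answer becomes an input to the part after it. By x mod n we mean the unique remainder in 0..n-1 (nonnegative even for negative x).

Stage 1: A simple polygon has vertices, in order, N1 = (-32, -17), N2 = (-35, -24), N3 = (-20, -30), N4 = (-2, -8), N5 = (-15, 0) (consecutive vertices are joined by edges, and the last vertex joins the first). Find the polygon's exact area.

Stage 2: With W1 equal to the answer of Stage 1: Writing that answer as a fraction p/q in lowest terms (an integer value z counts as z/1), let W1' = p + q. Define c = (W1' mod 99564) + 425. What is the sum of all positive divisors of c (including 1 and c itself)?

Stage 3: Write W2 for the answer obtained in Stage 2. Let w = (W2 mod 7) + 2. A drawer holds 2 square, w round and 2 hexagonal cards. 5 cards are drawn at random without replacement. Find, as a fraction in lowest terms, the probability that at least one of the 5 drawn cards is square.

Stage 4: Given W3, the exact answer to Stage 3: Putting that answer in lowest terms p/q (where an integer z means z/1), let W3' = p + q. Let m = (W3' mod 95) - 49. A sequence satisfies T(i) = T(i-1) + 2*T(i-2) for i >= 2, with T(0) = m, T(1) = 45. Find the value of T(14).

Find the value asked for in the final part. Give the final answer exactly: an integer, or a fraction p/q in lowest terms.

65499

Stage 1: cross terms: (-32*-24 - -35*-17)=173, (-35*-30 - -20*-24)=570, (-20*-8 - -2*-30)=100, (-2*0 - -15*-8)=-120, (-15*-17 - -32*0)=255; twice the area = |978| = 978; area = 489; answer 489
Stage 2: W1 = 489; threaded value p + q = 490; c = 915; 915 = 3 * 5 * 61; sigma = (1 + 3) * (1 + 5) * (1 + 61) = 4 * 6 * 62 = 1488; answer 1488
Stage 3: W2 = 1488; w = 6; total draws C(10,5) = 252; complement C(8,5) = 56; favorable 252 - 56 = 196; P = 7/9; answer 7/9
Stage 4: W3 = 7/9; threaded value p + q = 16; m = -33; T(2) = 1*(45) + 2*(-33) = -21; iterating: T(2)=-21, T(3)=69, T(4)=27, T(5)=165, T(6)=219, T(7)=549, T(8)=987, T(9)=2085, T(10)=4059, T(11)=8229, T(12)=16347, T(13)=32805, T(14)=65499; answer 65499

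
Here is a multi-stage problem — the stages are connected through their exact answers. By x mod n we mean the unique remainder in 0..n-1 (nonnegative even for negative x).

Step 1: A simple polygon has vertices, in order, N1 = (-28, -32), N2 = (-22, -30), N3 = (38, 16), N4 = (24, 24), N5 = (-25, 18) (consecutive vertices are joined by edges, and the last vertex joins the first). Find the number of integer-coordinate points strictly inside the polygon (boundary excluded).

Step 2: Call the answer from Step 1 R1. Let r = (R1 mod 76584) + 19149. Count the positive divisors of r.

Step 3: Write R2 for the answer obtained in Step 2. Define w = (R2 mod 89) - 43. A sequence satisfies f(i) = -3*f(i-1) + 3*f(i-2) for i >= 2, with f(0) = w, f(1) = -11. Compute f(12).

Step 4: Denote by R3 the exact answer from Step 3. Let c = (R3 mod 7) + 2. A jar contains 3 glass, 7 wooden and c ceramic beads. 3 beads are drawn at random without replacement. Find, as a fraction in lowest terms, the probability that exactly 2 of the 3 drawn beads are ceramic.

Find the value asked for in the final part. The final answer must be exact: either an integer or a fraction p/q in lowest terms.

21/68

Step 1: cross terms: (-28*-30 - -22*-32)=136, (-22*16 - 38*-30)=788, (38*24 - 24*16)=528, (24*18 - -25*24)=1032, (-25*-32 - -28*18)=1304; twice the area = |3788| = 3788; area = 1894; boundary points = 2 + 2 + 2 + 1 + 1 = 8; strictly interior points = area - boundary/2 + 1 = 1891; answer 1891
Step 2: R1 = 1891; r = 21040; 21040 = 2^4 * 5 * 263; number of divisors = (4+1) * (1+1) * (1+1) = 20; answer 20
Step 3: R2 = 20; w = -23; f(2) = -3*(-11) + 3*(-23) = -36; iterating: f(2)=-36, f(3)=75, f(4)=-333, f(5)=1224, f(6)=-4671, f(7)=17685, f(8)=-67068, f(9)=254259, f(10)=-963981, f(11)=3654720, f(12)=-13856103; answer -13856103
Step 4: R3 = -13856103; c = 7; total draws C(17,3) = 680; favorable C(7,2)*C(10,1) = 210; P = 21/68; answer 21/68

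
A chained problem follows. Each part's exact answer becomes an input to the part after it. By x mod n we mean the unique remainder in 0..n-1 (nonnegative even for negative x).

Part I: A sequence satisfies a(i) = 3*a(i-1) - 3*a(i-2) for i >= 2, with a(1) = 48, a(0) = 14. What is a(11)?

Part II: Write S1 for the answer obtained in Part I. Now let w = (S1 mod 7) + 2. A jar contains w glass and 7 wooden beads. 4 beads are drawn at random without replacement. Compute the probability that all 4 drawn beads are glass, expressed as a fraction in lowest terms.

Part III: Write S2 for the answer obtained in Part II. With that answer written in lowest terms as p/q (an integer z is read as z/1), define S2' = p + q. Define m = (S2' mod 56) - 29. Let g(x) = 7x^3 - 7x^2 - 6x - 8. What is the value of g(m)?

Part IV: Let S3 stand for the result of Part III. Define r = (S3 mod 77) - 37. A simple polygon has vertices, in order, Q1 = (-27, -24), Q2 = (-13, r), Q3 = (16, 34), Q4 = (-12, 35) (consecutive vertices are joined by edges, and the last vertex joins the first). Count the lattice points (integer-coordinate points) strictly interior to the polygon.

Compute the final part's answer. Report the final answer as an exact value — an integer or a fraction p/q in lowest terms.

1386

Part I: a(2) = 3*(48) - 3*(14) = 102; iterating: a(2)=102, a(3)=162, a(4)=180, a(5)=54, a(6)=-378, a(7)=-1296, a(8)=-2754, a(9)=-4374, a(10)=-4860, a(11)=-1458; answer -1458
Part II: S1 = -1458; w = 7; total draws C(14,4) = 1001; favorable C(7,4) = 35; P = 5/143; answer 5/143
Part III: S2 = 5/143; threaded value p + q = 148; m = 7; 7*(7)^3 - 7*(7)^2 - 6*(7)^1 - 8 = (2401) + (-343) + (-42) + (-8) = 2008; answer 2008
Part IV: S3 = 2008; r = -31; cross terms: (-27*-31 - -13*-24)=525, (-13*34 - 16*-31)=54, (16*35 - -12*34)=968, (-12*-24 - -27*35)=1233; twice the area = |2780| = 2780; area = 1390; boundary points = 7 + 1 + 1 + 1 = 10; strictly interior points = area - boundary/2 + 1 = 1386; answer 1386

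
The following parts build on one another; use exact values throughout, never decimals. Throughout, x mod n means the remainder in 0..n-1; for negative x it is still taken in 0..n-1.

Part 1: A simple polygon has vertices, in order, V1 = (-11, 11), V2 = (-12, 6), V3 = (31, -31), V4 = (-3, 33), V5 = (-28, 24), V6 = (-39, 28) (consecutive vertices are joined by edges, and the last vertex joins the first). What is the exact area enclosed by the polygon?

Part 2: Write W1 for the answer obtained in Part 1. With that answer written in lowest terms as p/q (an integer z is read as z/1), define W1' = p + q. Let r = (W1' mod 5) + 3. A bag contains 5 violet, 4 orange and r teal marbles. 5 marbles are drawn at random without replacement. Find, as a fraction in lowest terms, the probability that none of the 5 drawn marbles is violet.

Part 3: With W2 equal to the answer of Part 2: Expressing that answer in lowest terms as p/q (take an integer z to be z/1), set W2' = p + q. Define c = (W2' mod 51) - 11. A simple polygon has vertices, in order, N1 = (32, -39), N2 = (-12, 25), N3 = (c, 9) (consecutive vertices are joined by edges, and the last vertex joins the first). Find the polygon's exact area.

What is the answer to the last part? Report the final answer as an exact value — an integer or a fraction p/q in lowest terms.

Part 1: cross terms: (-11*6 - -12*11)=66, (-12*-31 - 31*6)=186, (31*33 - -3*-31)=930, (-3*24 - -28*33)=852, (-28*28 - -39*24)=152, (-39*11 - -11*28)=-121; twice the area = |2065| = 2065; area = 2065/2; answer 2065/2
Part 2: W1 = 2065/2; threaded value p + q = 2067; r = 5; total draws C(14,5) = 2002; favorable C(9,5) = 126; P = 9/143; answer 9/143
Part 3: W2 = 9/143; threaded value p + q = 152; c = 39; cross terms: (32*25 - -12*-39)=332, (-12*9 - 39*25)=-1083, (39*-39 - 32*9)=-1809; twice the area = |-2560| = 2560; area = 1280; answer 1280

1280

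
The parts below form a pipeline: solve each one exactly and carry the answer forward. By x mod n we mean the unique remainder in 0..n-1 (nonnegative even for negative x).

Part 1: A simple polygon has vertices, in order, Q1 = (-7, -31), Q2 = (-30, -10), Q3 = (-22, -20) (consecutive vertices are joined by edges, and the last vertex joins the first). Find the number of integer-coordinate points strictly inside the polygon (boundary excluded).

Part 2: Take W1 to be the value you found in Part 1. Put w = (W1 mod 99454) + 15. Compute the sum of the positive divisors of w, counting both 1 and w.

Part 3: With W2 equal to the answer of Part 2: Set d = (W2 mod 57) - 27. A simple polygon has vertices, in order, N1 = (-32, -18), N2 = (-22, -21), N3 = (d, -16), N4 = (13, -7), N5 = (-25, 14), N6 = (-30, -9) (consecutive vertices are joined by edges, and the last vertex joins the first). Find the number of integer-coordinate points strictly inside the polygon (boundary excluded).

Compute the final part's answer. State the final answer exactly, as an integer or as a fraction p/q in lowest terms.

Part 1: cross terms: (-7*-10 - -30*-31)=-860, (-30*-20 - -22*-10)=380, (-22*-31 - -7*-20)=542; twice the area = |62| = 62; area = 31; boundary points = 1 + 2 + 1 = 4; strictly interior points = area - boundary/2 + 1 = 30; answer 30
Part 2: W1 = 30; w = 45; 45 = 3^2 * 5; sigma = (1 + 3 + 9) * (1 + 5) = 13 * 6 = 78; answer 78
Part 3: W2 = 78; d = -6; cross terms: (-32*-21 - -22*-18)=276, (-22*-16 - -6*-21)=226, (-6*-7 - 13*-16)=250, (13*14 - -25*-7)=7, (-25*-9 - -30*14)=645, (-30*-18 - -32*-9)=252; twice the area = |1656| = 1656; area = 828; boundary points = 1 + 1 + 1 + 1 + 1 + 1 = 6; strictly interior points = area - boundary/2 + 1 = 826; answer 826

826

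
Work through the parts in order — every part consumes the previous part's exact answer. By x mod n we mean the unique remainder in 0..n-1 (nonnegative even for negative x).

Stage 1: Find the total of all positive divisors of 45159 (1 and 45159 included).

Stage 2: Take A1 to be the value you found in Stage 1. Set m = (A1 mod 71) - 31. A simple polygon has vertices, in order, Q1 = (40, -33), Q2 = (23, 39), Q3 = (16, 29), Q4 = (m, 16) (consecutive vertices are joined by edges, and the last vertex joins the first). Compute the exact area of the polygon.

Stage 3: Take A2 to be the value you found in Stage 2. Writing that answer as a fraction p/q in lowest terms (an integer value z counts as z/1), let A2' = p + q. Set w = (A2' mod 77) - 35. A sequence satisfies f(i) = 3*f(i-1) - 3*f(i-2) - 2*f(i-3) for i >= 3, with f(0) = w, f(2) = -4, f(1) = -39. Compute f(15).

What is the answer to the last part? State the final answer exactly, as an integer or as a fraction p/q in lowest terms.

Stage 1: 45159 = 3 * 15053; sigma = (1 + 3) * (1 + 15053) = 4 * 15054 = 60216; answer 60216
Stage 2: A1 = 60216; m = -23; cross terms: (40*39 - 23*-33)=2319, (23*29 - 16*39)=43, (16*16 - -23*29)=923, (-23*-33 - 40*16)=119; twice the area = |3404| = 3404; area = 1702; answer 1702
Stage 3: A2 = 1702; threaded value p + q = 1703; w = -26; f(3) = 3*(-4) - 3*(-39) - 2*(-26) = 157; iterating: f(3)=157, f(4)=561, f(5)=1220, f(6)=1663, f(7)=207, f(8)=-6808, f(9)=-24371, f(10)=-53103, f(11)=-72580, f(12)=-9689, f(13)=294879, f(14)=1058864, f(15)=2311333; answer 2311333

2311333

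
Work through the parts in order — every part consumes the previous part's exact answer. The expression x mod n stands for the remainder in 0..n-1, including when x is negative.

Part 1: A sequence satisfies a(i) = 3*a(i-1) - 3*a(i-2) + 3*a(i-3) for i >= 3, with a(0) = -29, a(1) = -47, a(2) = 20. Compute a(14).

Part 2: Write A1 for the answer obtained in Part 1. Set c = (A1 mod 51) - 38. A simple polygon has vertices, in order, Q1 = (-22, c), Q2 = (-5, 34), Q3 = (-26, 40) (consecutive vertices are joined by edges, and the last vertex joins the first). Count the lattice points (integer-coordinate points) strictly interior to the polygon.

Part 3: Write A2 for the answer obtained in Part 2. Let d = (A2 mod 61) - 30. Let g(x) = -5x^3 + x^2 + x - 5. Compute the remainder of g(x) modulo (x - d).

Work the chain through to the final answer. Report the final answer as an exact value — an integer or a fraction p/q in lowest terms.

-97664

Part 1: a(3) = 3*(20) - 3*(-47) + 3*(-29) = 114; iterating: a(3)=114, a(4)=141, a(5)=141, a(6)=342, a(7)=1026, a(8)=2475, a(9)=5373, a(10)=11772, a(11)=26622, a(12)=60669, a(13)=137457, a(14)=310230; answer 310230
Part 2: A1 = 310230; c = 10; cross terms: (-22*34 - -5*10)=-698, (-5*40 - -26*34)=684, (-26*10 - -22*40)=620; twice the area = |606| = 606; area = 303; boundary points = 1 + 3 + 2 = 6; strictly interior points = area - boundary/2 + 1 = 301; answer 301
Part 3: A2 = 301; d = 27; remainder = value at the root: -5*(27)^3 + 1*(27)^2 + 1*(27)^1 - 5 = (-98415) + (729) + (27) + (-5) = -97664; answer -97664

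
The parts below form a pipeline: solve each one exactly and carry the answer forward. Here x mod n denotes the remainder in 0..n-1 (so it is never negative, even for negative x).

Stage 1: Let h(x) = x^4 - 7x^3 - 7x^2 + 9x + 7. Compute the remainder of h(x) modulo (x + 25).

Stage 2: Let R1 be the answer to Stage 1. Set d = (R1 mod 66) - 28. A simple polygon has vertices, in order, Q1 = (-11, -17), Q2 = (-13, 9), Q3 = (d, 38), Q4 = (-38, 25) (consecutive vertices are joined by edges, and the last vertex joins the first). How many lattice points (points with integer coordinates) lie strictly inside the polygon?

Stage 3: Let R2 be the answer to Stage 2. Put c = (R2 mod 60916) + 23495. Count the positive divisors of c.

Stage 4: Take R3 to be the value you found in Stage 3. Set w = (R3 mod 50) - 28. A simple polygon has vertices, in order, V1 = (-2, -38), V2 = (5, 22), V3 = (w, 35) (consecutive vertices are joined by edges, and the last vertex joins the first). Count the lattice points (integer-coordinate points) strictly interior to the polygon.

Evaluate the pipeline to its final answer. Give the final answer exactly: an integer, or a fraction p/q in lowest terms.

Stage 1: remainder = value at the root: 1*(-25)^4 - 7*(-25)^3 - 7*(-25)^2 + 9*(-25)^1 + 7 = (390625) + (109375) + (-4375) + (-225) + (7) = 495407; answer 495407
Stage 2: R1 = 495407; d = -17; cross terms: (-11*9 - -13*-17)=-320, (-13*38 - -17*9)=-341, (-17*25 - -38*38)=1019, (-38*-17 - -11*25)=921; twice the area = |1279| = 1279; area = 1279/2; boundary points = 2 + 1 + 1 + 3 = 7; strictly interior points = area - boundary/2 + 1 = 637; answer 637
Stage 3: R2 = 637; c = 24132; 24132 = 2^2 * 3 * 2011; number of divisors = (2+1) * (1+1) * (1+1) = 12; answer 12
Stage 4: R3 = 12; w = -16; cross terms: (-2*22 - 5*-38)=146, (5*35 - -16*22)=527, (-16*-38 - -2*35)=678; twice the area = |1351| = 1351; area = 1351/2; boundary points = 1 + 1 + 1 = 3; strictly interior points = area - boundary/2 + 1 = 675; answer 675

675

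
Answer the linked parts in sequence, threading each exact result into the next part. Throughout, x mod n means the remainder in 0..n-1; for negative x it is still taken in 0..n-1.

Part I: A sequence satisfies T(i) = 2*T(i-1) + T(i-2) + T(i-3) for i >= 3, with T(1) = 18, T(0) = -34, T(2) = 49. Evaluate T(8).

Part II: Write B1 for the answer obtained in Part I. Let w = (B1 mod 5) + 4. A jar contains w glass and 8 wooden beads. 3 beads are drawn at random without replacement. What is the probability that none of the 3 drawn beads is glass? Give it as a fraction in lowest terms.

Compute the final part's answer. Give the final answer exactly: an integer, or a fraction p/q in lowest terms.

28/143

Part I: T(3) = 2*(49) + 1*(18) + 1*(-34) = 82; iterating: T(3)=82, T(4)=231, T(5)=593, T(6)=1499, T(7)=3822, T(8)=9736; answer 9736
Part II: B1 = 9736; w = 5; total draws C(13,3) = 286; favorable C(8,3) = 56; P = 28/143; answer 28/143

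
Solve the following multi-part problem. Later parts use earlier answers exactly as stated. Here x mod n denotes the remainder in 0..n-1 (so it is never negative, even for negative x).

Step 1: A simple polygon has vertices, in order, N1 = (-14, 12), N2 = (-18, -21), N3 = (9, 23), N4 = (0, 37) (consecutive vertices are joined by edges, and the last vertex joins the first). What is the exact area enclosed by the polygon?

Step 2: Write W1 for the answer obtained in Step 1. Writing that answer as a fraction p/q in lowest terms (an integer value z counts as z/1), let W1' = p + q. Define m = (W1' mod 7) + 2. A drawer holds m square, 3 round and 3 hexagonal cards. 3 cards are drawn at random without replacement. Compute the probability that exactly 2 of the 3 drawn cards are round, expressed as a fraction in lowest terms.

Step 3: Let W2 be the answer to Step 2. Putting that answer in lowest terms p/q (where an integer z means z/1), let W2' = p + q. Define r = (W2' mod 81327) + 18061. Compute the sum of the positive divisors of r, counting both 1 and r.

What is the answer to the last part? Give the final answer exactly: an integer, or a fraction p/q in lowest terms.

45864

Step 1: cross terms: (-14*-21 - -18*12)=510, (-18*23 - 9*-21)=-225, (9*37 - 0*23)=333, (0*12 - -14*37)=518; twice the area = |1136| = 1136; area = 568; answer 568
Step 2: W1 = 568; threaded value p + q = 569; m = 4; total draws C(10,3) = 120; favorable C(3,2)*C(7,1) = 21; P = 7/40; answer 7/40
Step 3: W2 = 7/40; threaded value p + q = 47; r = 18108; 18108 = 2^2 * 3^2 * 503; sigma = (1 + 2 + 4) * (1 + 3 + 9) * (1 + 503) = 7 * 13 * 504 = 45864; answer 45864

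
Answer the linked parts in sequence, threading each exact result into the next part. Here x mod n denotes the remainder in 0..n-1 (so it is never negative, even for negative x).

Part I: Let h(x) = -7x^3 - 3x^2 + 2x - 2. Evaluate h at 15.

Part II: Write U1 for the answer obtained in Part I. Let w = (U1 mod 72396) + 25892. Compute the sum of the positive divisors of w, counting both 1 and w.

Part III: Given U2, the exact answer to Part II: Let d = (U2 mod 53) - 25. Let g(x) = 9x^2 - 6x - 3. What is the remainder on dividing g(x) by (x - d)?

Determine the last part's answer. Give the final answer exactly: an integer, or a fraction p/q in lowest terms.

3132

Part I: -7*(15)^3 - 3*(15)^2 + 2*(15)^1 - 2 = (-23625) + (-675) + (30) + (-2) = -24272; answer -24272
Part II: U1 = -24272; w = 74016; 74016 = 2^5 * 3^2 * 257; sigma = (1 + 2 + 4 + 8 + 16 + 32) * (1 + 3 + 9) * (1 + 257) = 63 * 13 * 258 = 211302; answer 211302
Part III: U2 = 211302; d = 19; remainder = value at the root: 9*(19)^2 - 6*(19)^1 - 3 = (3249) + (-114) + (-3) = 3132; answer 3132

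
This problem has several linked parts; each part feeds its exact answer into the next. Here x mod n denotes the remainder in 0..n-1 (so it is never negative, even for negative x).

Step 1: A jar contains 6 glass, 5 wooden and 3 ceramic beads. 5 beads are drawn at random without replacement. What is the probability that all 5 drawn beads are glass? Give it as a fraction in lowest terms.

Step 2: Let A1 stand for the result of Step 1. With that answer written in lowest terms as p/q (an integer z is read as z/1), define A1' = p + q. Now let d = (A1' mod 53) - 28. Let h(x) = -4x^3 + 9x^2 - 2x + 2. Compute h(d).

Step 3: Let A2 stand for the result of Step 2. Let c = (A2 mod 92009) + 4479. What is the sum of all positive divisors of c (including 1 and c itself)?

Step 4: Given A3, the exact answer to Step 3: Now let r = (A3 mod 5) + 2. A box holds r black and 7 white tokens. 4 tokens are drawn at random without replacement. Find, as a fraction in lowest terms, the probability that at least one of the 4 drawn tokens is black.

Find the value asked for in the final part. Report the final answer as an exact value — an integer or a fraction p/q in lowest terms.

Step 1: total draws C(14,5) = 2002; favorable C(6,5) = 6; P = 3/1001; answer 3/1001
Step 2: A1 = 3/1001; threaded value p + q = 1004; d = 22; -4*(22)^3 + 9*(22)^2 - 2*(22)^1 + 2 = (-42592) + (4356) + (-44) + (2) = -38278; answer -38278
Step 3: A2 = -38278; c = 58210; 58210 = 2 * 5 * 5821; sigma = (1 + 2) * (1 + 5) * (1 + 5821) = 3 * 6 * 5822 = 104796; answer 104796
Step 4: A3 = 104796; r = 3; total draws C(10,4) = 210; complement C(7,4) = 35; favorable 210 - 35 = 175; P = 5/6; answer 5/6

5/6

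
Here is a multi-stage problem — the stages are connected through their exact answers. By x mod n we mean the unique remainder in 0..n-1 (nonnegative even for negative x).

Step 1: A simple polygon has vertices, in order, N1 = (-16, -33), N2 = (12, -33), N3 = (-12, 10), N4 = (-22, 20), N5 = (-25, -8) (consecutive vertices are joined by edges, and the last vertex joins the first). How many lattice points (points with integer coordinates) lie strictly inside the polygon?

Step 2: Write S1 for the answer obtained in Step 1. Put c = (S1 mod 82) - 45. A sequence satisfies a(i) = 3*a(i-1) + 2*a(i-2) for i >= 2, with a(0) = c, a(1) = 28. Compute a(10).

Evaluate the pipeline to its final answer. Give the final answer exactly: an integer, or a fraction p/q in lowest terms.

3750800

Step 1: cross terms: (-16*-33 - 12*-33)=924, (12*10 - -12*-33)=-276, (-12*20 - -22*10)=-20, (-22*-8 - -25*20)=676, (-25*-33 - -16*-8)=697; twice the area = |2001| = 2001; area = 2001/2; boundary points = 28 + 1 + 10 + 1 + 1 = 41; strictly interior points = area - boundary/2 + 1 = 981; answer 981
Step 2: S1 = 981; c = 34; a(2) = 3*(28) + 2*(34) = 152; iterating: a(2)=152, a(3)=512, a(4)=1840, a(5)=6544, a(6)=23312, a(7)=83024, a(8)=295696, a(9)=1053136, a(10)=3750800; answer 3750800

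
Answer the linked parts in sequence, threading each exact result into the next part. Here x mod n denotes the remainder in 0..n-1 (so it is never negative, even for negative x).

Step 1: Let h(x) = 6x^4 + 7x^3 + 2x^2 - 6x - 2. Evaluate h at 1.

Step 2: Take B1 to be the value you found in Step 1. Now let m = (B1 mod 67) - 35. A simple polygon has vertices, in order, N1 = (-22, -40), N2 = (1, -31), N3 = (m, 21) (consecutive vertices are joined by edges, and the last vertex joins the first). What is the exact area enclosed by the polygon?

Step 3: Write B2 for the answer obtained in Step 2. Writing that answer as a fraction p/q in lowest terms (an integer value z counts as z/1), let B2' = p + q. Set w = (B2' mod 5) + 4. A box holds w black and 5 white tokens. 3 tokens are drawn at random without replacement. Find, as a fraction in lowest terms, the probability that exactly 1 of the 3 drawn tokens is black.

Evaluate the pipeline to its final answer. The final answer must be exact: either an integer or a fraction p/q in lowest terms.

40/143

Step 1: 6*(1)^4 + 7*(1)^3 + 2*(1)^2 - 6*(1)^1 - 2 = (6) + (7) + (2) + (-6) + (-2) = 7; answer 7
Step 2: B1 = 7; m = -28; cross terms: (-22*-31 - 1*-40)=722, (1*21 - -28*-31)=-847, (-28*-40 - -22*21)=1582; twice the area = |1457| = 1457; area = 1457/2; answer 1457/2
Step 3: B2 = 1457/2; threaded value p + q = 1459; w = 8; total draws C(13,3) = 286; favorable C(8,1)*C(5,2) = 80; P = 40/143; answer 40/143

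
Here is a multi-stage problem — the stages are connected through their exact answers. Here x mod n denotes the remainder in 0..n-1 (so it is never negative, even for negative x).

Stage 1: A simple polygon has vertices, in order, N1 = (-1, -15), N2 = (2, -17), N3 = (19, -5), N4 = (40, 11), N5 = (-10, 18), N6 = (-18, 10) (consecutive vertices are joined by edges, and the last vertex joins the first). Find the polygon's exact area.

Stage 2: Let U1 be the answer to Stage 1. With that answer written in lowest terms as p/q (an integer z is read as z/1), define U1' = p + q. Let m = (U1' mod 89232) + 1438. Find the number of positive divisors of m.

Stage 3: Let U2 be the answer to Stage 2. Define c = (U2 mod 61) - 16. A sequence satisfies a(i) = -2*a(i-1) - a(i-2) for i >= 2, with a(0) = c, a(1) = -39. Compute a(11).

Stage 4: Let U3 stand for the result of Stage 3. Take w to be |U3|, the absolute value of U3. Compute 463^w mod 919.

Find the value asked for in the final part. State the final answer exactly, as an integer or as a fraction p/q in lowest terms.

809

Stage 1: cross terms: (-1*-17 - 2*-15)=47, (2*-5 - 19*-17)=313, (19*11 - 40*-5)=409, (40*18 - -10*11)=830, (-10*10 - -18*18)=224, (-18*-15 - -1*10)=280; twice the area = |2103| = 2103; area = 2103/2; answer 2103/2
Stage 2: U1 = 2103/2; threaded value p + q = 2105; m = 3543; 3543 = 3 * 1181; number of divisors = (1+1) * (1+1) = 4; answer 4
Stage 3: U2 = 4; c = -12; a(2) = -2*(-39) - 1*(-12) = 90; iterating: a(2)=90, a(3)=-141, a(4)=192, a(5)=-243, a(6)=294, a(7)=-345, a(8)=396, a(9)=-447, a(10)=498, a(11)=-549; answer -549
Stage 4: U3 = -549; w = 549; squarings mod 919: 463^1=463, 463^2=242, 463^4=667, 463^8=93, 463^16=378, 463^32=439, 463^64=650, 463^128=679, 463^256=622, 463^512=904; 463^549 = 463^1 * 463^4 * 463^32 * 463^512 = 809 (mod 919); answer 809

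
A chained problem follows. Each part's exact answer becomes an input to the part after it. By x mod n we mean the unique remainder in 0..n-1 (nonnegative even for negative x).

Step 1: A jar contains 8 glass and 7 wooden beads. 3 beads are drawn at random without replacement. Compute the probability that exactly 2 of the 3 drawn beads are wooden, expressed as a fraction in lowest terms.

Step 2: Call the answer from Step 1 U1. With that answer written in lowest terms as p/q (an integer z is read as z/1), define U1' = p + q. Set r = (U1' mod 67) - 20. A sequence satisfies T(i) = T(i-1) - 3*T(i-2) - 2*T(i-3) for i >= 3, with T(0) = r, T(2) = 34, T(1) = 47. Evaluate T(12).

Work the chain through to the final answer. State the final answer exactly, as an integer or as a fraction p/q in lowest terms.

65573

Step 1: total draws C(15,3) = 455; favorable C(7,2)*C(8,1) = 168; P = 24/65; answer 24/65
Step 2: U1 = 24/65; threaded value p + q = 89; r = 2; T(3) = 1*(34) - 3*(47) - 2*(2) = -111; iterating: T(3)=-111, T(4)=-307, T(5)=-42, T(6)=1101, T(7)=1841, T(8)=-1378, T(9)=-9103, T(10)=-8651, T(11)=21414, T(12)=65573; answer 65573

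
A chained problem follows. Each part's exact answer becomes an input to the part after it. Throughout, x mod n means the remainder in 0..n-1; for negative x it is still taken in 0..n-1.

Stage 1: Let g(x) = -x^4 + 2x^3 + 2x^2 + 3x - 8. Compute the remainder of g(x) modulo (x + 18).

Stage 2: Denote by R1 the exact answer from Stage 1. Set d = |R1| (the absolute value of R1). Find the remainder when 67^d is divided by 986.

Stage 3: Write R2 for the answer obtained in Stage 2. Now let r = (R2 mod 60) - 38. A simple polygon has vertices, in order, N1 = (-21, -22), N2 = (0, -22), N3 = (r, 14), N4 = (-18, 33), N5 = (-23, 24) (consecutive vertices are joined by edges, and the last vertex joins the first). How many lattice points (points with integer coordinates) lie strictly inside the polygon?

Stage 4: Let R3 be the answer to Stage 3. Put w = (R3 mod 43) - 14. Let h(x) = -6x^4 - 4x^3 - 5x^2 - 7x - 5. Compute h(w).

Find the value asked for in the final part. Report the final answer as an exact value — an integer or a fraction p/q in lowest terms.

Stage 1: remainder = value at the root: -1*(-18)^4 + 2*(-18)^3 + 2*(-18)^2 + 3*(-18)^1 - 8 = (-104976) + (-11664) + (648) + (-54) + (-8) = -116054; answer -116054
Stage 2: R1 = -116054; d = 116054; squarings mod 986: 67^1=67, 67^2=545, 67^4=239, 67^8=919, 67^16=545, 67^32=239, 67^64=919, 67^128=545, 67^256=239, 67^512=919, 67^1024=545, 67^2048=239, 67^4096=919, 67^8192=545, 67^16384=239, 67^32768=919, 67^65536=545; 67^116054 = 67^2 * 67^4 * 67^16 * 67^64 * 67^256 * 67^1024 * 67^16384 * 67^32768 * 67^65536 = 919 (mod 986); answer 919
Stage 3: R2 = 919; r = -19; cross terms: (-21*-22 - 0*-22)=462, (0*14 - -19*-22)=-418, (-19*33 - -18*14)=-375, (-18*24 - -23*33)=327, (-23*-22 - -21*24)=1010; twice the area = |1006| = 1006; area = 503; boundary points = 21 + 1 + 1 + 1 + 2 = 26; strictly interior points = area - boundary/2 + 1 = 491; answer 491
Stage 4: R3 = 491; w = 4; -6*(4)^4 - 4*(4)^3 - 5*(4)^2 - 7*(4)^1 - 5 = (-1536) + (-256) + (-80) + (-28) + (-5) = -1905; answer -1905

-1905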